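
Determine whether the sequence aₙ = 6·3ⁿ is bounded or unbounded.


aₙ = 6·3ⁿ → as n→∞, aₙ→∞ (since base 3 > 1)
No finite upper bound exists
The sequence is UNBOUNDED

Unbounded (aₙ → ∞ as n → ∞)


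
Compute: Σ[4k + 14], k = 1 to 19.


Σ(4k+14) = 4·Σk + 14·n
= 4·190 + 14·19
= 760 + 266 = 1026

Σ = 1026


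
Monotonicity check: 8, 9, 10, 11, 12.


Differences: 1, 1, 1, 1
All differences > 0 → strictly INCREASING

Monotonically increasing


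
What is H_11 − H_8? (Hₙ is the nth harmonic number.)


Σₖ₌9^11 1/k = 1/9 + 1/10 + 1/11
= 299/990
≈ 0.302

Sum = 299/990 ≈ 0.302


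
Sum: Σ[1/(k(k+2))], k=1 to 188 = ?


1/(k(k+2)) = (1/2)·(1/k - 1/(k+2)) (partial fractions)
Telescoping: Σ = (1/2)·(1 + 1/2 - 1/189 - 1/190) = 26743/35910

Sum = 26743/35910


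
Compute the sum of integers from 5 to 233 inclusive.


Σₖ₌5^233 k = Σₖ₌₁^233 k − Σₖ₌₁^4 k
= 233·234/2 − 4·5/2
= 27261 − 10 = 27251

Σk = 27251


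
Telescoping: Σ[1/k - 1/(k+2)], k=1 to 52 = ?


Telescoping with gap 2: two head and two tail terms survive.
= (1 + 1/2) - (1/53 + 1/54)
= 3/2 - 1/53 - 1/54 = 2093/1431

Sum = 2093/1431


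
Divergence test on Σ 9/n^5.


lim(n→∞) 9/n^5 = 0
lim aₙ = 0 → nth-term test is INCONCLUSIVE
(Need other tests; this is actually a convergent p-series with p=5 > 1)

Inconclusive (lim aₙ = 0; need another test)


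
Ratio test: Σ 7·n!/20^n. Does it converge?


aₙ = 7·n!/20^n
a_{n+1}/aₙ = (n+1)!/20^(n+1) × 20^n/n!  (constant 7 cancels)
= (n+1)/20
L = lim(n→∞) (n+1)/20 = ∞
L > 1 → series DIVERGES

Diverges (ratio test: L = ∞ > 1)


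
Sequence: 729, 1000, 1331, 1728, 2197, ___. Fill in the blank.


Pattern: perfect cubes: n³
Terms: 729, 1000, 1331, 1728, 2197
Next term = 2744

Next term = 2744


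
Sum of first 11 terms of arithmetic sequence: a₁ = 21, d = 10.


aₙ = 21 + (11-1)×10 = 121
Sₙ = n(a₁+aₙ)/2 = 11×(21+121)/2
= 11×142/2 = 781

S_11 = 781


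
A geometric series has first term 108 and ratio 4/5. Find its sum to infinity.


S∞ = a₁/(1-r) = 108/(1 - 4/5)
= 108/(1/5)
= 540

S∞ = 540


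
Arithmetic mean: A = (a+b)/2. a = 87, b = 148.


AM = (87 + 148)/2 = 235/2 = 117.5

AM = 117.5


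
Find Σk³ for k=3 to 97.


Σₖ₌3^97 k³ = [97·98/2]² − [2·3/2]²
= 22591009 − 9 = 22591000

Σk³ = 22591000


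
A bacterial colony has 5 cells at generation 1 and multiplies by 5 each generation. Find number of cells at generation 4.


aₙ = a₁·r^(n-1)
= 5×5^3
= 5×125
= 625

a_4 = 625


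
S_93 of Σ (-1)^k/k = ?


S = -1 + 1/2 - 1/3 + 1/4 - 1/5 + 1/6 - 1/7 + 1/8 ± ...
= -0.6985
(Full series converges to -ln(2) ≈ -0.6931)

S_93 = -0.6985


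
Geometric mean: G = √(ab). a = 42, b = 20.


GM = √(42×20) = √840 = 28.9828

GM = 28.9828


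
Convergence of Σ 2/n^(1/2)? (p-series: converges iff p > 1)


p-series test: Σ c/n^p converges if p > 1, diverges if p ≤ 1 (constant c > 0 doesn't affect convergence).
p = 1/2
1/2 ≤ 1 → DIVERGES

Diverges (p = 1/2 ≤ 1)


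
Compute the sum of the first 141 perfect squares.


n = 141
n(n+1)(2n+1)/6 = 141×142×283/6
= 5666226/6 = 944371

Σk² = 944371


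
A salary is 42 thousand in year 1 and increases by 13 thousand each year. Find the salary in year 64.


aₙ = a₁ + (n-1)d
= 42 + (64-1)×13
= 42 + 819
= 861

a_64 = 861


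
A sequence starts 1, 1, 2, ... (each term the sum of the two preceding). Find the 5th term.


Computing iteratively: 1, 1, 2, 3, 5
a_5 = 5

a_5 = 5


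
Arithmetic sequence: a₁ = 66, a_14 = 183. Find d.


d = (aₙ - a₁)/(n-1)
= (183 - 66)/(14-1)
= 117/13 = 9

d = 9


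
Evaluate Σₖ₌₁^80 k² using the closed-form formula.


n = 80
n(n+1)(2n+1)/6 = 80×81×161/6
= 1043280/6 = 173880

Σk² = 173880


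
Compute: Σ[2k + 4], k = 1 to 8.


Σ(2k+4) = 2·Σk + 4·n
= 2·36 + 4·8
= 72 + 32 = 104

Σ = 104


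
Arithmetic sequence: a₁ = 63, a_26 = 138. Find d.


d = (aₙ - a₁)/(n-1)
= (138 - 63)/(26-1)
= 75/25 = 3

d = 3


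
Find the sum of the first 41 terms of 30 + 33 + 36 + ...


aₙ = 30 + (41-1)×3 = 150
Sₙ = n(a₁+aₙ)/2 = 41×(30+150)/2
= 41×180/2 = 3690

S_41 = 3690


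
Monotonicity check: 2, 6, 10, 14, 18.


Differences: 4, 4, 4, 4
All differences > 0 → strictly INCREASING

Monotonically increasing


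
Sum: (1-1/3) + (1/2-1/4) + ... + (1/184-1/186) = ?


Telescoping with gap 2: two head and two tail terms survive.
= (1 + 1/2) - (1/185 + 1/186)
= 3/2 - 1/185 - 1/186 = 25622/17205

Sum = 25622/17205


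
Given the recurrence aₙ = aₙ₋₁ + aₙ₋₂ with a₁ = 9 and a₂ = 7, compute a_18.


Computing iteratively: 9, 7, 16, 23, 39, 62, 101, 163, 264, 427, 691, 1118, ...
a_18 = 20062

a_18 = 20062


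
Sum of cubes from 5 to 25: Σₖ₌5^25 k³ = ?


Σₖ₌5^25 k³ = [25·26/2]² − [4·5/2]²
= 105625 − 100 = 105525

Σk³ = 105525


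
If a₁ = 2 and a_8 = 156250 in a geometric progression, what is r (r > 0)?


r^(n-1) = aₙ/a₁
r^7 = 156250/2 = 78125
r = 78125^(1/7)
= 5

r = 5


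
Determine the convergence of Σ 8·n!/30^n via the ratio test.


aₙ = 8·n!/30^n
a_{n+1}/aₙ = (n+1)!/30^(n+1) × 30^n/n!  (constant 8 cancels)
= (n+1)/30
L = lim(n→∞) (n+1)/30 = ∞
L > 1 → series DIVERGES

Diverges (ratio test: L = ∞ > 1)


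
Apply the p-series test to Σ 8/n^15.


p-series test: Σ c/n^p converges if p > 1, diverges if p ≤ 1 (constant c > 0 doesn't affect convergence).
p = 15
15 > 1 → CONVERGES

Converges (p = 15 > 1)


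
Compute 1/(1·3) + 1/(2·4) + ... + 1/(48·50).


1/(k(k+2)) = (1/2)·(1/k - 1/(k+2)) (partial fractions)
Telescoping: Σ = (1/2)·(1 + 1/2 - 1/49 - 1/50) = 894/1225

Sum = 894/1225


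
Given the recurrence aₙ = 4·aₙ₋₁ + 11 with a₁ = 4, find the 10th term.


Computing step by step:
a_1 = 4
a_2 = 27
a_3 = 119
a_4 = 487
a_5 = 1959
a_6 = 7847
a_7 = 31399
a_8 = 125607
a_9 = 502439
a_10 = 2009767


a_10 = 2009767


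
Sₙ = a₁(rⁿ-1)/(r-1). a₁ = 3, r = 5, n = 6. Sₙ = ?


Sₙ = 3×(5^6 - 1)/(5 - 1)
= 3×(15625 - 1)/4
= 3×15624/4
= 11718

S_6 = 11718


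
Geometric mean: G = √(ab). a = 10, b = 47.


GM = √(10×47) = √470 = 21.6795

GM = 21.6795


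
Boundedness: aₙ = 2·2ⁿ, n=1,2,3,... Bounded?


aₙ = 2·2ⁿ → as n→∞, aₙ→∞ (since base 2 > 1)
No finite upper bound exists
The sequence is UNBOUNDED

Unbounded (aₙ → ∞ as n → ∞)


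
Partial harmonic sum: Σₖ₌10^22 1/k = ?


Σₖ₌10^22 1/k = 1/10 + 1/11 + 1/12 + ... + 1/22
= 200631103/232792560
≈ 0.8618

Sum = 200631103/232792560 ≈ 0.8618


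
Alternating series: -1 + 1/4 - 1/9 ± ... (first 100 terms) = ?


S = -1 + 1/4 - 1/9 + 1/16 - 1/25 + 1/36 - 1/49 + 1/64 ± ...
= -0.8224
(Full series converges to -π²/12 ≈ -0.8225)

S_100 = -0.8224


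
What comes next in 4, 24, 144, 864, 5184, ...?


Pattern: geometric (r=6)
Terms: 4, 24, 144, 864, 5184
Next term = 31104

Next term = 31104


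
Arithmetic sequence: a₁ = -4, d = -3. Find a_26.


aₙ = a₁ + (n-1)d
= -4 + (26-1)×-3
= -4 - 75
= -79

a_26 = -79


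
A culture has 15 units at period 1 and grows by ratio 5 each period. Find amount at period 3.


aₙ = a₁·r^(n-1)
= 15×5^2
= 15×25
= 375

a_3 = 375


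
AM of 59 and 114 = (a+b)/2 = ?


AM = (59 + 114)/2 = 173/2 = 86.5

AM = 86.5


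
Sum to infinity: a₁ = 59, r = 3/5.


S∞ = a₁/(1-r) = 59/(1 - 3/5)
= 59/(2/5)
= 295/2

S∞ = 295/2


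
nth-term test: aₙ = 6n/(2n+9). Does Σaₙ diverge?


lim(n→∞) 6n/(2n+9) = 6/2 = 3  (divide numerator and denominator by n)
lim aₙ = 3 ≠ 0 → series DIVERGES

Diverges (lim aₙ = 3 ≠ 0)


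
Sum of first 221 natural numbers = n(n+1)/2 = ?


n(n+1)/2 = 221×222/2 = 49062/2 = 24531

Σk = 24531


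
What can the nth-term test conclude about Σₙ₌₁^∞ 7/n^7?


lim(n→∞) 7/n^7 = 0
lim aₙ = 0 → nth-term test is INCONCLUSIVE
(Need other tests; this is actually a convergent p-series with p=7 > 1)

Inconclusive (lim aₙ = 0; need another test)


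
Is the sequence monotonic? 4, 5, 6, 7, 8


Differences: 1, 1, 1, 1
All differences > 0 → strictly INCREASING

Monotonically increasing


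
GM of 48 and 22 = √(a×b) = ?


GM = √(48×22) = √1056 = 32.4962

GM = 32.4962


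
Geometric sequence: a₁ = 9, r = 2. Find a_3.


aₙ = a₁·r^(n-1)
= 9×2^2
= 9×4
= 36

a_3 = 36


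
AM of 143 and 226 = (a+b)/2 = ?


AM = (143 + 226)/2 = 369/2 = 184.5

AM = 184.5


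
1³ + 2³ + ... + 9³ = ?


n(n+1)/2 = 9×10/2 = 45
Σk³ = 45² = 2025

Σk³ = 2025


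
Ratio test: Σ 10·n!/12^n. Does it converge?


aₙ = 10·n!/12^n
a_{n+1}/aₙ = (n+1)!/12^(n+1) × 12^n/n!  (constant 10 cancels)
= (n+1)/12
L = lim(n→∞) (n+1)/12 = ∞
L > 1 → series DIVERGES

Diverges (ratio test: L = ∞ > 1)


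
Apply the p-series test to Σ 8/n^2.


p-series test: Σ c/n^p converges if p > 1, diverges if p ≤ 1 (constant c > 0 doesn't affect convergence).
p = 2
2 > 1 → CONVERGES

Converges (p = 2 > 1)


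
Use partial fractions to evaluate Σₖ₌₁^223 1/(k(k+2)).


1/(k(k+2)) = (1/2)·(1/k - 1/(k+2)) (partial fractions)
Telescoping: Σ = (1/2)·(1 + 1/2 - 1/224 - 1/225) = 75151/100800

Sum = 75151/100800


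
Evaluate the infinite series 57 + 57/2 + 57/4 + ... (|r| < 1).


S∞ = a₁/(1-r) = 57/(1 - 1/2)
= 57/(1/2)
= 114

S∞ = 114


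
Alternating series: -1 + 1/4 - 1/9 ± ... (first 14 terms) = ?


S = -1 + 1/4 - 1/9 + 1/16 - 1/25 + 1/36 - 1/49 + 1/64 ± ...
= -0.8201
(Full series converges to -π²/12 ≈ -0.8225)

S_14 = -0.8201


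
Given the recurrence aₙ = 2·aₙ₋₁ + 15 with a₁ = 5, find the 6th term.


Computing step by step:
a_1 = 5
a_2 = 25
a_3 = 65
a_4 = 145
a_5 = 305
a_6 = 625


a_6 = 625


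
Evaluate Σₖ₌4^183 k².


Σₖ₌4^183 k² = Σₖ₌₁^183 k² − Σₖ₌₁^3 k²
= 183·184·367/6 − 3·4·7/6
= 2059604 − 14 = 2059590

Σk² = 2059590


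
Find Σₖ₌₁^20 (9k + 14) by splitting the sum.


Σ(9k+14) = 9·Σk + 14·n
= 9·210 + 14·20
= 1890 + 280 = 2170

Σ = 2170


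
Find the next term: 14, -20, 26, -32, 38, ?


Pattern: alternating sign, magnitude arithmetic (d=6)
Terms: 14, -20, 26, -32, 38
Next term = -44

Next term = -44


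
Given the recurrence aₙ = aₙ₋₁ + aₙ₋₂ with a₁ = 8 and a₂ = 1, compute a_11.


Computing iteratively: 8, 1, 9, 10, 19, 29, 48, 77, 125, 202, 327
a_11 = 327

a_11 = 327


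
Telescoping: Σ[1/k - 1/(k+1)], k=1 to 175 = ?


Telescoping: adjacent terms cancel.
= 1/1 - 1/176
= 1 - 1/176 = 175/176

Sum = 175/176


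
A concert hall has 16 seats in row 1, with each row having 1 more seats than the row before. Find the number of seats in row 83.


aₙ = a₁ + (n-1)d
= 16 + (83-1)×1
= 16 + 82
= 98

a_83 = 98


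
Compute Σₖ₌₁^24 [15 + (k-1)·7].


aₙ = 15 + (24-1)×7 = 176
Sₙ = n(a₁+aₙ)/2 = 24×(15+176)/2
= 24×191/2 = 2292

S_24 = 2292


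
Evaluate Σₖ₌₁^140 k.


n(n+1)/2 = 140×141/2 = 19740/2 = 9870

Σk = 9870


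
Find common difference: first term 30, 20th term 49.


d = (aₙ - a₁)/(n-1)
= (49 - 30)/(20-1)
= 19/19 = 1

d = 1


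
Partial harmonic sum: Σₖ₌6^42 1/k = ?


Σₖ₌6^42 1/k = 1/6 + 1/7 + 1/8 + ... + 1/42
= 5813372297922899/2844937529085600
≈ 2.0434

Sum = 5813372297922899/2844937529085600 ≈ 2.0434


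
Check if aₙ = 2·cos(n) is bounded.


For all n, -1 ≤ cos(n) ≤ 1, so -2 ≤ 2·cos(n) ≤ 2
Lower bound: -2, Upper bound: 2
The sequence IS bounded

Bounded (-2 ≤ aₙ ≤ 2)


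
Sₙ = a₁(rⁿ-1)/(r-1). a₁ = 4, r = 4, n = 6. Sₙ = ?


Sₙ = 4×(4^6 - 1)/(4 - 1)
= 4×(4096 - 1)/3
= 4×4095/3
= 5460

S_6 = 5460


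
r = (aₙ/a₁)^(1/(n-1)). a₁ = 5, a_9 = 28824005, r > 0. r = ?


r^(n-1) = aₙ/a₁
r^8 = 28824005/5 = 5764801
r = 5764801^(1/8)
= ±7; taking r > 0 gives r = 7

r = 7


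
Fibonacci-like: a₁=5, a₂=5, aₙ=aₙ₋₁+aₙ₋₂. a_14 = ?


Computing iteratively: 5, 5, 10, 15, 25, 40, 65, 105, 170, 275, 445, 720, ...
a_14 = 1885

a_14 = 1885


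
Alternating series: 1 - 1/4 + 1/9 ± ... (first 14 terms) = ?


S = 1 - 1/4 + 1/9 - 1/16 + 1/25 - 1/36 + 1/49 - 1/64 ± ...
= 0.8201
(Full series converges to +π²/12 ≈ +0.8225)

S_14 = 0.8201


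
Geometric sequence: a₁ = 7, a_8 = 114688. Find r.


r^(n-1) = aₙ/a₁
r^7 = 114688/7 = 16384
r = 16384^(1/7)
= 4

r = 4


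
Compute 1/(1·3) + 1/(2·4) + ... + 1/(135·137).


1/(k(k+2)) = (1/2)·(1/k - 1/(k+2)) (partial fractions)
Telescoping: Σ = (1/2)·(1 + 1/2 - 1/136 - 1/137) = 27675/37264

Sum = 27675/37264


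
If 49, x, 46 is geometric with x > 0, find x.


GM = √(49×46) = √2254 = 47.4763

GM = 47.4763


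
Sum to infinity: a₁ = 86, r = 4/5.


S∞ = a₁/(1-r) = 86/(1 - 4/5)
= 86/(1/5)
= 430

S∞ = 430


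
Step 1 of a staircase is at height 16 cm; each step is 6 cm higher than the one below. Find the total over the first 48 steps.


aₙ = 16 + (48-1)×6 = 298
Sₙ = n(a₁+aₙ)/2 = 48×(16+298)/2
= 48×314/2 = 7536

S_48 = 7536


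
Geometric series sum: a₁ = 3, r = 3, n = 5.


Sₙ = 3×(3^5 - 1)/(3 - 1)
= 3×(243 - 1)/2
= 3×242/2
= 363

S_5 = 363


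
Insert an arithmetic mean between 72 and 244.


AM = (72 + 244)/2 = 316/2 = 158

AM = 158


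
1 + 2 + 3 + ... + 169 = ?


n(n+1)/2 = 169×170/2 = 28730/2 = 14365

Σk = 14365


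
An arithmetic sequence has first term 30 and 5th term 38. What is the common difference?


d = (aₙ - a₁)/(n-1)
= (38 - 30)/(5-1)
= 8/4 = 2

d = 2


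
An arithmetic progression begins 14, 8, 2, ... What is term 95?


aₙ = a₁ + (n-1)d
= 14 + (95-1)×-6
= 14 - 564
= -550

a_95 = -550


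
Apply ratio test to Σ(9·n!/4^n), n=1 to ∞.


aₙ = 9·n!/4^n
a_{n+1}/aₙ = (n+1)!/4^(n+1) × 4^n/n!  (constant 9 cancels)
= (n+1)/4
L = lim(n→∞) (n+1)/4 = ∞
L > 1 → series DIVERGES

Diverges (ratio test: L = ∞ > 1)


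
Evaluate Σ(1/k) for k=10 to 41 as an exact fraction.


Σₖ₌10^41 1/k = 1/10 + 1/11 + 1/12 + ... + 1/41
= 4193338427193599/2844937529085600
≈ 1.474

Sum = 4193338427193599/2844937529085600 ≈ 1.474


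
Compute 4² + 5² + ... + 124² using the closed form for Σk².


Σₖ₌4^124 k² = Σₖ₌₁^124 k² − Σₖ₌₁^3 k²
= 124·125·249/6 − 3·4·7/6
= 643250 − 14 = 643236

Σk² = 643236


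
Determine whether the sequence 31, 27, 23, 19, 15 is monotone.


Differences: -4, -4, -4, -4
All differences < 0 → strictly DECREASING

Monotonically decreasing


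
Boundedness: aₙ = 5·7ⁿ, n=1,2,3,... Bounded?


aₙ = 5·7ⁿ → as n→∞, aₙ→∞ (since base 7 > 1)
No finite upper bound exists
The sequence is UNBOUNDED

Unbounded (aₙ → ∞ as n → ∞)


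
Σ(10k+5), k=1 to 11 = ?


Σ(10k+5) = 10·Σk + 5·n
= 10·66 + 5·11
= 660 + 55 = 715

Σ = 715


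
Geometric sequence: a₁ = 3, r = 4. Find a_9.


aₙ = a₁·r^(n-1)
= 3×4^8
= 3×65536
= 196608

a_9 = 196608


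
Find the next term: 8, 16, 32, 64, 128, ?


Pattern: powers of 2: 2ⁿ
Terms: 8, 16, 32, 64, 128
Next term = 256

Next term = 256


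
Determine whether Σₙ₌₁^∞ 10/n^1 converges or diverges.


p-series test: Σ c/n^p converges if p > 1, diverges if p ≤ 1 (constant c > 0 doesn't affect convergence).
p = 1
1 ≤ 1 → DIVERGES

Diverges (p = 1 ≤ 1)


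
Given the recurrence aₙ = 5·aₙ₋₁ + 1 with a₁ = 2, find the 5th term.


Computing step by step:
a_1 = 2
a_2 = 11
a_3 = 56
a_4 = 281
a_5 = 1406


a_5 = 1406


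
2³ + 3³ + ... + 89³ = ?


Σₖ₌2^89 k³ = [89·90/2]² − [1·2/2]²
= 16040025 − 1 = 16040024

Σk³ = 16040024


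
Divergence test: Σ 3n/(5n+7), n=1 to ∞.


lim(n→∞) 3n/(5n+7) = 3/5 = 3/5  (divide numerator and denominator by n)
lim aₙ = 3/5 ≠ 0 → series DIVERGES

Diverges (lim aₙ = 3/5 ≠ 0)


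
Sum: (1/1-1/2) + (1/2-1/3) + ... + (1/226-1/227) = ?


Telescoping: adjacent terms cancel.
= 1/1 - 1/227
= 1 - 1/227 = 226/227

Sum = 226/227


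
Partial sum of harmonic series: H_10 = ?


H_10 = 1/1 + 1/2 + 1/3 + 1/4 + 1/5 + 1/6 + 1/7 + 1/8 + 1/9 + 1/10
= 7381/2520
≈ 2.929

H_10 = 7381/2520 ≈ 2.929


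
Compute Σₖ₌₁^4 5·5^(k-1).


Sₙ = 5×(5^4 - 1)/(5 - 1)
= 5×(625 - 1)/4
= 5×624/4
= 780

S_4 = 780


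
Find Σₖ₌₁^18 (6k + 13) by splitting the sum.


Σ(6k+13) = 6·Σk + 13·n
= 6·171 + 13·18
= 1026 + 234 = 1260

Σ = 1260


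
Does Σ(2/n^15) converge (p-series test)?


p-series test: Σ c/n^p converges if p > 1, diverges if p ≤ 1 (constant c > 0 doesn't affect convergence).
p = 15
15 > 1 → CONVERGES

Converges (p = 15 > 1)


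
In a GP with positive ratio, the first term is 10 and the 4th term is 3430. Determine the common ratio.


r^(n-1) = aₙ/a₁
r^3 = 3430/10 = 343
r = 343^(1/3)
= 7

r = 7


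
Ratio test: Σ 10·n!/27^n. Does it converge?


aₙ = 10·n!/27^n
a_{n+1}/aₙ = (n+1)!/27^(n+1) × 27^n/n!  (constant 10 cancels)
= (n+1)/27
L = lim(n→∞) (n+1)/27 = ∞
L > 1 → series DIVERGES

Diverges (ratio test: L = ∞ > 1)


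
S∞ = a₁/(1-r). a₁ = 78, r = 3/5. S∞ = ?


S∞ = a₁/(1-r) = 78/(1 - 3/5)
= 78/(2/5)
= 195

S∞ = 195


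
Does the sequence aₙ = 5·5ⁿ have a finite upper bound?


aₙ = 5·5ⁿ → as n→∞, aₙ→∞ (since base 5 > 1)
No finite upper bound exists
The sequence is UNBOUNDED

Unbounded (aₙ → ∞ as n → ∞)


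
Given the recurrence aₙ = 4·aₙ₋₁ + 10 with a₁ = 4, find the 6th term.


Computing step by step:
a_1 = 4
a_2 = 26
a_3 = 114
a_4 = 466
a_5 = 1874
a_6 = 7506


a_6 = 7506


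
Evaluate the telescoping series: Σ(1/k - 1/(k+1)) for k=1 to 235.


Telescoping: adjacent terms cancel.
= 1/1 - 1/236
= 1 - 1/236 = 235/236

Sum = 235/236


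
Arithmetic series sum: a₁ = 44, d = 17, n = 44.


aₙ = 44 + (44-1)×17 = 775
Sₙ = n(a₁+aₙ)/2 = 44×(44+775)/2
= 44×819/2 = 18018

S_44 = 18018


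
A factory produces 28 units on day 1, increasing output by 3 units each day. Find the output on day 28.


aₙ = a₁ + (n-1)d
= 28 + (28-1)×3
= 28 + 81
= 109

a_28 = 109


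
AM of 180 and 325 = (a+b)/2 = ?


AM = (180 + 325)/2 = 505/2 = 252.5

AM = 252.5


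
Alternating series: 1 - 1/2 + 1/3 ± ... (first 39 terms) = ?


S = 1 - 1/2 + 1/3 - 1/4 + 1/5 - 1/6 + 1/7 - 1/8 ± ...
= 0.7058
(Full series converges to +ln(2) ≈ +0.6931)

S_39 = 0.7058


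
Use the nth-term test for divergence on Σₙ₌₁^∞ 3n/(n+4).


lim(n→∞) 3n/(n+4) = 3/1 = 3  (divide numerator and denominator by n)
lim aₙ = 3 ≠ 0 → series DIVERGES

Diverges (lim aₙ = 3 ≠ 0)


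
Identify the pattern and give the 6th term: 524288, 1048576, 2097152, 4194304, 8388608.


Pattern: powers of 2: 2ⁿ
Terms: 524288, 1048576, 2097152, 4194304, 8388608
Next term = 16777216

Next term = 16777216


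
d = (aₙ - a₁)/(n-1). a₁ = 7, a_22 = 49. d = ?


d = (aₙ - a₁)/(n-1)
= (49 - 7)/(22-1)
= 42/21 = 2

d = 2


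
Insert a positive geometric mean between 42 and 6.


GM = √(42×6) = √252 = 15.8745

GM = 15.8745


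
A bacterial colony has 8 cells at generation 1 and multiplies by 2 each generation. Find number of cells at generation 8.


aₙ = a₁·r^(n-1)
= 8×2^7
= 8×128
= 1024

a_8 = 1024


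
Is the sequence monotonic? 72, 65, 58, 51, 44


Differences: -7, -7, -7, -7
All differences < 0 → strictly DECREASING

Monotonically decreasing


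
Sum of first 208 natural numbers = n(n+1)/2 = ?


n(n+1)/2 = 208×209/2 = 43472/2 = 21736

Σk = 21736


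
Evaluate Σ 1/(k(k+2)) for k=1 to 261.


1/(k(k+2)) = (1/2)·(1/k - 1/(k+2)) (partial fractions)
Telescoping: Σ = (1/2)·(1 + 1/2 - 1/262 - 1/263) = 51417/68906

Sum = 51417/68906


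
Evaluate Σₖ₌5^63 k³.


Σₖ₌5^63 k³ = [63·64/2]² − [4·5/2]²
= 4064256 − 100 = 4064156

Σk³ = 4064156


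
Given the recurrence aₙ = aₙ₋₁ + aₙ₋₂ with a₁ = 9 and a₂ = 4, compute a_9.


Computing iteratively: 9, 4, 13, 17, 30, 47, 77, 124, 201
a_9 = 201

a_9 = 201


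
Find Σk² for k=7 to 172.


Σₖ₌7^172 k² = Σₖ₌₁^172 k² − Σₖ₌₁^6 k²
= 172·173·345/6 − 6·7·13/6
= 1710970 − 91 = 1710879

Σk² = 1710879


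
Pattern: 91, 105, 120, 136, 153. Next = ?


Pattern: triangular numbers: n(n+1)/2
Terms: 91, 105, 120, 136, 153
Next term = 171

Next term = 171


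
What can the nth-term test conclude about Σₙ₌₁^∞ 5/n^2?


lim(n→∞) 5/n^2 = 0
lim aₙ = 0 → nth-term test is INCONCLUSIVE
(Need other tests; this is actually a convergent p-series with p=2 > 1)

Inconclusive (lim aₙ = 0; need another test)


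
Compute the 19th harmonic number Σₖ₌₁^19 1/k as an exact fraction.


H_19 = 1/1 + 1/2 + 1/3 + ... + 1/19
= 275295799/77597520
≈ 3.5477

H_19 = 275295799/77597520 ≈ 3.5477


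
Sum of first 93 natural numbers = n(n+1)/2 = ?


n(n+1)/2 = 93×94/2 = 8742/2 = 4371

Σk = 4371


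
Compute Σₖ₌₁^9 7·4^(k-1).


Sₙ = 7×(4^9 - 1)/(4 - 1)
= 7×(262144 - 1)/3
= 7×262143/3
= 611667

S_9 = 611667


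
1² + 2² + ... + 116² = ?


n = 116
n(n+1)(2n+1)/6 = 116×117×233/6
= 3162276/6 = 527046

Σk² = 527046


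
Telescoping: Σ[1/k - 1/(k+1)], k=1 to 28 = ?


Telescoping: adjacent terms cancel.
= 1/1 - 1/29
= 1 - 1/29 = 28/29

Sum = 28/29


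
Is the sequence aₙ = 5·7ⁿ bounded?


aₙ = 5·7ⁿ → as n→∞, aₙ→∞ (since base 7 > 1)
No finite upper bound exists
The sequence is UNBOUNDED

Unbounded (aₙ → ∞ as n → ∞)


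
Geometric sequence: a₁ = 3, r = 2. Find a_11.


aₙ = a₁·r^(n-1)
= 3×2^10
= 3×1024
= 3072

a_11 = 3072


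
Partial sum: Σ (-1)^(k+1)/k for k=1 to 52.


S = 1 - 1/2 + 1/3 - 1/4 + 1/5 - 1/6 + 1/7 - 1/8 ± ...
= 0.6836
(Full series converges to +ln(2) ≈ +0.6931)

S_52 = 0.6836


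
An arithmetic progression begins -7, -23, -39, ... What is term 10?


aₙ = a₁ + (n-1)d
= -7 + (10-1)×-16
= -7 - 144
= -151

a_10 = -151


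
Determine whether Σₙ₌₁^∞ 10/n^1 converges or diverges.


p-series test: Σ c/n^p converges if p > 1, diverges if p ≤ 1 (constant c > 0 doesn't affect convergence).
p = 1
1 ≤ 1 → DIVERGES

Diverges (p = 1 ≤ 1)


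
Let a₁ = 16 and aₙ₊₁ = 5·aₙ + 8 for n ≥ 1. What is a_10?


Computing step by step:
a_1 = 16
a_2 = 88
a_3 = 448
a_4 = 2248
a_5 = 11248
a_6 = 56248
a_7 = 281248
a_8 = 1406248
a_9 = 7031248
a_10 = 35156248


a_10 = 35156248


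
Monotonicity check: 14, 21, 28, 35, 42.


Differences: 7, 7, 7, 7
All differences > 0 → strictly INCREASING

Monotonically increasing


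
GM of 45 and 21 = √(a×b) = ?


GM = √(45×21) = √945 = 30.7409

GM = 30.7409


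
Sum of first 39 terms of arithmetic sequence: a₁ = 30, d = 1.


aₙ = 30 + (39-1)×1 = 68
Sₙ = n(a₁+aₙ)/2 = 39×(30+68)/2
= 39×98/2 = 1911

S_39 = 1911


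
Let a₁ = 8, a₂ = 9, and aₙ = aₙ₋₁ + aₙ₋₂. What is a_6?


Computing iteratively: 8, 9, 17, 26, 43, 69
a_6 = 69

a_6 = 69


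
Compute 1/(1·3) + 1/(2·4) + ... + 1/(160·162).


1/(k(k+2)) = (1/2)·(1/k - 1/(k+2)) (partial fractions)
Telescoping: Σ = (1/2)·(1 + 1/2 - 1/161 - 1/162) = 9700/13041

Sum = 9700/13041


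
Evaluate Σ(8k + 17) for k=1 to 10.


Σ(8k+17) = 8·Σk + 17·n
= 8·55 + 17·10
= 440 + 170 = 610

Σ = 610


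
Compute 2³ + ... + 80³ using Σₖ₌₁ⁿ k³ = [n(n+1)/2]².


Σₖ₌2^80 k³ = [80·81/2]² − [1·2/2]²
= 10497600 − 1 = 10497599

Σk³ = 10497599


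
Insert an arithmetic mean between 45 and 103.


AM = (45 + 103)/2 = 148/2 = 74

AM = 74


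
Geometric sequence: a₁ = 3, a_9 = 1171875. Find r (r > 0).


r^(n-1) = aₙ/a₁
r^8 = 1171875/3 = 390625
r = 390625^(1/8)
= ±5; taking r > 0 gives r = 5

r = 5


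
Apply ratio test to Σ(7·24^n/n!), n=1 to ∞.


aₙ = 7·24^n/n!
a_{n+1}/aₙ = 24^(n+1)/(n+1)! × n!/24^n  (constant 7 cancels)
= 24/(n+1)
L = lim(n→∞) 24/(n+1) = 0
L < 1 → series CONVERGES

Converges (ratio test: L = 0 < 1)


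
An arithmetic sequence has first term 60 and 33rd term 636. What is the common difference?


d = (aₙ - a₁)/(n-1)
= (636 - 60)/(33-1)
= 576/32 = 18

d = 18


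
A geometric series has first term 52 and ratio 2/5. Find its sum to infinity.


S∞ = a₁/(1-r) = 52/(1 - 2/5)
= 52/(3/5)
= 260/3

S∞ = 260/3


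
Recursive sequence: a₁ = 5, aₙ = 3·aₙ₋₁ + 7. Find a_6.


Computing step by step:
a_1 = 5
a_2 = 22
a_3 = 73
a_4 = 226
a_5 = 685
a_6 = 2062


a_6 = 2062


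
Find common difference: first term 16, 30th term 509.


d = (aₙ - a₁)/(n-1)
= (509 - 16)/(30-1)
= 493/29 = 17

d = 17


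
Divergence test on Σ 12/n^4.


lim(n→∞) 12/n^4 = 0
lim aₙ = 0 → nth-term test is INCONCLUSIVE
(Need other tests; this is actually a convergent p-series with p=4 > 1)

Inconclusive (lim aₙ = 0; need another test)


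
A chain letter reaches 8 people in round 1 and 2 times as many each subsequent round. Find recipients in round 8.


aₙ = a₁·r^(n-1)
= 8×2^7
= 8×128
= 1024

a_8 = 1024


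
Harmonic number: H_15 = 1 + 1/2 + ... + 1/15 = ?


H_15 = 1/1 + 1/2 + 1/3 + ... + 1/15
= 1195757/360360
≈ 3.3182

H_15 = 1195757/360360 ≈ 3.3182


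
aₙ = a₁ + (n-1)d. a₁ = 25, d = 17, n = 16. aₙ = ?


aₙ = a₁ + (n-1)d
= 25 + (16-1)×17
= 25 + 255
= 280

a_16 = 280


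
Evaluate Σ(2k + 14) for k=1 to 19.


Σ(2k+14) = 2·Σk + 14·n
= 2·190 + 14·19
= 380 + 266 = 646

Σ = 646


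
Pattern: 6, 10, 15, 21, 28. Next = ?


Pattern: triangular numbers: n(n+1)/2
Terms: 6, 10, 15, 21, 28
Next term = 36

Next term = 36


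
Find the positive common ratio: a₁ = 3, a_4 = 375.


r^(n-1) = aₙ/a₁
r^3 = 375/3 = 125
r = 125^(1/3)
= 5

r = 5


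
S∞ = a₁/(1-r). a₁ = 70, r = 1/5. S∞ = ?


S∞ = a₁/(1-r) = 70/(1 - 1/5)
= 70/(4/5)
= 175/2

S∞ = 175/2


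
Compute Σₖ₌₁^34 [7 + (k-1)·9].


aₙ = 7 + (34-1)×9 = 304
Sₙ = n(a₁+aₙ)/2 = 34×(7+304)/2
= 34×311/2 = 5287

S_34 = 5287


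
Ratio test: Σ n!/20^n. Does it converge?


aₙ = n!/20^n
a_{n+1}/aₙ = (n+1)!/20^(n+1) × 20^n/n!
= (n+1)/20
L = lim(n→∞) (n+1)/20 = ∞
L > 1 → series DIVERGES

Diverges (ratio test: L = ∞ > 1)


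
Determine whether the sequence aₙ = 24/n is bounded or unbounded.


a₁ = 24, a₂ = 24/2, a₃ = 24/3, ...
0 < aₙ ≤ 24 for all n ≥ 1
Lower bound: 0, Upper bound: 24
The sequence IS bounded

Bounded (0 < aₙ ≤ 24)


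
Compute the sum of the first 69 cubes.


n(n+1)/2 = 69×70/2 = 2415
Σk³ = 2415² = 5832225

Σk³ = 5832225


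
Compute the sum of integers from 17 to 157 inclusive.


Σₖ₌17^157 k = Σₖ₌₁^157 k − Σₖ₌₁^16 k
= 157·158/2 − 16·17/2
= 12403 − 136 = 12267

Σk = 12267


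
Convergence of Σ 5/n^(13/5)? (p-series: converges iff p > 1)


p-series test: Σ c/n^p converges if p > 1, diverges if p ≤ 1 (constant c > 0 doesn't affect convergence).
p = 13/5
13/5 > 1 → CONVERGES

Converges (p = 13/5 > 1)


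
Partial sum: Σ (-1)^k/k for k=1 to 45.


S = -1 + 1/2 - 1/3 + 1/4 - 1/5 + 1/6 - 1/7 + 1/8 ± ...
= -0.7041
(Full series converges to -ln(2) ≈ -0.6931)

S_45 = -0.7041


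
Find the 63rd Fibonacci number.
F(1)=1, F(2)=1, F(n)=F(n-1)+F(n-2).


Fibonacci sequence: 1, 1, 2, 3, 5, 8, 13, 21, 34, 55, 89, ...
F(63) = 6557470319842

F(63) = 6557470319842


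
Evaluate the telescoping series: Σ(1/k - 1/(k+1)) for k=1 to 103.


Telescoping: adjacent terms cancel.
= 1/1 - 1/104
= 1 - 1/104 = 103/104

Sum = 103/104


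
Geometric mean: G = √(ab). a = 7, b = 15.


GM = √(7×15) = √105 = 10.247

GM = 10.247


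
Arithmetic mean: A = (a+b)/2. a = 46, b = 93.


AM = (46 + 93)/2 = 139/2 = 69.5

AM = 69.5


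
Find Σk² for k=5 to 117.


Σₖ₌5^117 k² = Σₖ₌₁^117 k² − Σₖ₌₁^4 k²
= 117·118·235/6 − 4·5·9/6
= 540735 − 30 = 540705

Σk² = 540705


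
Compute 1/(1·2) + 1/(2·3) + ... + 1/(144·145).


1/(k(k+1)) = 1/k - 1/(k+1) (partial fractions)
Telescoping: Σ = 1 - 1/145 = 144/145

Sum = 144/145


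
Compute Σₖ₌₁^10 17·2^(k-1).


Sₙ = 17×(2^10 - 1)/(2 - 1)
= 17×(1024 - 1)/1
= 17×1023/1
= 17391

S_10 = 17391


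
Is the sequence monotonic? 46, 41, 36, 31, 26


Differences: -5, -5, -5, -5
All differences < 0 → strictly DECREASING

Monotonically decreasing


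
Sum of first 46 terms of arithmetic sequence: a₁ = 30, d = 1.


aₙ = 30 + (46-1)×1 = 75
Sₙ = n(a₁+aₙ)/2 = 46×(30+75)/2
= 46×105/2 = 2415

S_46 = 2415


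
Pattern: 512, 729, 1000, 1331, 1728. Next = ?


Pattern: perfect cubes: n³
Terms: 512, 729, 1000, 1331, 1728
Next term = 2197

Next term = 2197


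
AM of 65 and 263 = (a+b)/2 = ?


AM = (65 + 263)/2 = 328/2 = 164

AM = 164


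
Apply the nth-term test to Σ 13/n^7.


lim(n→∞) 13/n^7 = 0
lim aₙ = 0 → nth-term test is INCONCLUSIVE
(Need other tests; this is actually a convergent p-series with p=7 > 1)

Inconclusive (lim aₙ = 0; need another test)


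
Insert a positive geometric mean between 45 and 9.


GM = √(45×9) = √405 = 20.1246

GM = 20.1246


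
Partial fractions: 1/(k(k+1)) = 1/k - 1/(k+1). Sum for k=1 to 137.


1/(k(k+1)) = 1/k - 1/(k+1) (partial fractions)
Telescoping: Σ = 1 - 1/138 = 137/138

Sum = 137/138


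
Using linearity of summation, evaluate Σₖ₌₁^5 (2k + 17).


Σ(2k+17) = 2·Σk + 17·n
= 2·15 + 17·5
= 30 + 85 = 115

Σ = 115


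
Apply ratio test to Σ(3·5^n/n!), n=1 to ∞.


aₙ = 3·5^n/n!
a_{n+1}/aₙ = 5^(n+1)/(n+1)! × n!/5^n  (constant 3 cancels)
= 5/(n+1)
L = lim(n→∞) 5/(n+1) = 0
L < 1 → series CONVERGES

Converges (ratio test: L = 0 < 1)


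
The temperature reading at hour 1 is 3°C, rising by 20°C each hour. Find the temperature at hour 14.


aₙ = a₁ + (n-1)d
= 3 + (14-1)×20
= 3 + 260
= 263

a_14 = 263


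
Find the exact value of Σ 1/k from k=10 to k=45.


Σₖ₌10^45 1/k = 1/10 + 1/11 + 1/12 + ... + 1/45
= 14750885361090924169/9419588158802421600
≈ 1.566

Sum = 14750885361090924169/9419588158802421600 ≈ 1.566


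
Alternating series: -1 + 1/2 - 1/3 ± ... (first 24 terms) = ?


S = -1 + 1/2 - 1/3 + 1/4 - 1/5 + 1/6 - 1/7 + 1/8 ± ...
= -0.6727
(Full series converges to -ln(2) ≈ -0.6931)

S_24 = -0.6727


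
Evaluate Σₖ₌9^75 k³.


Σₖ₌9^75 k³ = [75·76/2]² − [8·9/2]²
= 8122500 − 1296 = 8121204

Σk³ = 8121204


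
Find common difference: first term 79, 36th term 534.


d = (aₙ - a₁)/(n-1)
= (534 - 79)/(36-1)
= 455/35 = 13

d = 13


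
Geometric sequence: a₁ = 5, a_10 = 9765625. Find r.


r^(n-1) = aₙ/a₁
r^9 = 9765625/5 = 1953125
r = 1953125^(1/9)
= 5

r = 5


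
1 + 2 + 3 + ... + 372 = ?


n(n+1)/2 = 372×373/2 = 138756/2 = 69378

Σk = 69378


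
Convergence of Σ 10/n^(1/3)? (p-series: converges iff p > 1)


p-series test: Σ c/n^p converges if p > 1, diverges if p ≤ 1 (constant c > 0 doesn't affect convergence).
p = 1/3
1/3 ≤ 1 → DIVERGES

Diverges (p = 1/3 ≤ 1)


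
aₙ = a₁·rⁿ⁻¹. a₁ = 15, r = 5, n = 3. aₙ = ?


aₙ = a₁·r^(n-1)
= 15×5^2
= 15×25
= 375

a_3 = 375


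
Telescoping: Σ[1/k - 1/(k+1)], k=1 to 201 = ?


Telescoping: adjacent terms cancel.
= 1/1 - 1/202
= 1 - 1/202 = 201/202

Sum = 201/202


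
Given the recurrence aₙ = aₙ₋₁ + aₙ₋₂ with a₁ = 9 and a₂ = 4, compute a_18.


Computing iteratively: 9, 4, 13, 17, 30, 47, 77, 124, 201, 325, 526, 851, ...
a_18 = 15271

a_18 = 15271


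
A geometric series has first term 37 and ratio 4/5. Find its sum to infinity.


S∞ = a₁/(1-r) = 37/(1 - 4/5)
= 37/(1/5)
= 185

S∞ = 185


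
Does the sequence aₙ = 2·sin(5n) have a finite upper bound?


For all n, -1 ≤ sin(5n) ≤ 1, so -2 ≤ 2·sin(5n) ≤ 2
Lower bound: -2, Upper bound: 2
The sequence IS bounded

Bounded (-2 ≤ aₙ ≤ 2)


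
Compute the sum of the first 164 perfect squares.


n = 164
n(n+1)(2n+1)/6 = 164×165×329/6
= 8902740/6 = 1483790

Σk² = 1483790


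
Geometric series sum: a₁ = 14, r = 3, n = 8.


Sₙ = 14×(3^8 - 1)/(3 - 1)
= 14×(6561 - 1)/2
= 14×6560/2
= 45920

S_8 = 45920


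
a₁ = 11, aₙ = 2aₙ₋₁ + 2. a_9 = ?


Computing step by step:
a_1 = 11
a_2 = 24
a_3 = 50
a_4 = 102
a_5 = 206
a_6 = 414
a_7 = 830
a_8 = 1662
a_9 = 3326


a_9 = 3326


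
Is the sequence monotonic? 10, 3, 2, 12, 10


Differences: -7, -1, 10, -2
Difference at position 3 is +10 (> 0) but position 1 is -7 (< 0) — sequence both rises and falls
→ NOT monotonic

Not monotonic


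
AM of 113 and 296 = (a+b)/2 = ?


AM = (113 + 296)/2 = 409/2 = 204.5

AM = 204.5


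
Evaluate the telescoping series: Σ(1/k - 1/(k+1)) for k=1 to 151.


Telescoping: adjacent terms cancel.
= 1/1 - 1/152
= 1 - 1/152 = 151/152

Sum = 151/152


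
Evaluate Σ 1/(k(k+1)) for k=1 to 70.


1/(k(k+1)) = 1/k - 1/(k+1) (partial fractions)
Telescoping: Σ = 1 - 1/71 = 70/71

Sum = 70/71


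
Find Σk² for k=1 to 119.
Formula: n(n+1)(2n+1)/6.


n = 119
n(n+1)(2n+1)/6 = 119×120×239/6
= 3412920/6 = 568820

Σk² = 568820


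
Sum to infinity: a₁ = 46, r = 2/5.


S∞ = a₁/(1-r) = 46/(1 - 2/5)
= 46/(3/5)
= 230/3

S∞ = 230/3


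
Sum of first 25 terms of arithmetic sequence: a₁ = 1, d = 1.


aₙ = 1 + (25-1)×1 = 25
Sₙ = n(a₁+aₙ)/2 = 25×(1+25)/2
= 25×26/2 = 325

S_25 = 325


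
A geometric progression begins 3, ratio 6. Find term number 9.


aₙ = a₁·r^(n-1)
= 3×6^8
= 3×1679616
= 5038848

a_9 = 5038848


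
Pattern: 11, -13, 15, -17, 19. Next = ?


Pattern: alternating sign, magnitude arithmetic (d=2)
Terms: 11, -13, 15, -17, 19
Next term = -21

Next term = -21


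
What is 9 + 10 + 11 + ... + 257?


Σₖ₌9^257 k = Σₖ₌₁^257 k − Σₖ₌₁^8 k
= 257·258/2 − 8·9/2
= 33153 − 36 = 33117

Σk = 33117


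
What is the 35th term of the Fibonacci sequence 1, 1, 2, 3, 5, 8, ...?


Fibonacci sequence: 1, 1, 2, 3, 5, 8, 13, 21, 34, 55, 89, ...
F(35) = 9227465

F(35) = 9227465


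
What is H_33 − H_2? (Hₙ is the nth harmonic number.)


Σₖ₌3^33 1/k = 1/3 + 1/4 + 1/5 + ... + 1/33
= 33984696501949/13127595717600
≈ 2.5888

Sum = 33984696501949/13127595717600 ≈ 2.5888


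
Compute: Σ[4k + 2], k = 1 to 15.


Σ(4k+2) = 4·Σk + 2·n
= 4·120 + 2·15
= 480 + 30 = 510

Σ = 510


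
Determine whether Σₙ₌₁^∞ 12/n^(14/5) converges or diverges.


p-series test: Σ c/n^p converges if p > 1, diverges if p ≤ 1 (constant c > 0 doesn't affect convergence).
p = 14/5
14/5 > 1 → CONVERGES

Converges (p = 14/5 > 1)


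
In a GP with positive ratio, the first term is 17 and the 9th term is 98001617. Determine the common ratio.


r^(n-1) = aₙ/a₁
r^8 = 98001617/17 = 5764801
r = 5764801^(1/8)
= ±7; taking r > 0 gives r = 7

r = 7


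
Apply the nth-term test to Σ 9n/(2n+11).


lim(n→∞) 9n/(2n+11) = 9/2 = 9/2  (divide numerator and denominator by n)
lim aₙ = 9/2 ≠ 0 → series DIVERGES

Diverges (lim aₙ = 9/2 ≠ 0)


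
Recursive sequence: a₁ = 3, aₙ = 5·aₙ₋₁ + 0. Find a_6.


Computing step by step:
a_1 = 3
a_2 = 15
a_3 = 75
a_4 = 375
a_5 = 1875
a_6 = 9375


a_6 = 9375


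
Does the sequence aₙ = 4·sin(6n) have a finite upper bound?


For all n, -1 ≤ sin(6n) ≤ 1, so -4 ≤ 4·sin(6n) ≤ 4
Lower bound: -4, Upper bound: 4
The sequence IS bounded

Bounded (-4 ≤ aₙ ≤ 4)


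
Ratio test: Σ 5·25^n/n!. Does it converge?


aₙ = 5·25^n/n!
a_{n+1}/aₙ = 25^(n+1)/(n+1)! × n!/25^n  (constant 5 cancels)
= 25/(n+1)
L = lim(n→∞) 25/(n+1) = 0
L < 1 → series CONVERGES

Converges (ratio test: L = 0 < 1)


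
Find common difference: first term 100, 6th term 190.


d = (aₙ - a₁)/(n-1)
= (190 - 100)/(6-1)
= 90/5 = 18

d = 18


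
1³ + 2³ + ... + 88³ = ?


n(n+1)/2 = 88×89/2 = 3916
Σk³ = 3916² = 15335056

Σk³ = 15335056


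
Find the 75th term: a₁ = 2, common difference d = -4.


aₙ = a₁ + (n-1)d
= 2 + (75-1)×-4
= 2 - 296
= -294

a_75 = -294


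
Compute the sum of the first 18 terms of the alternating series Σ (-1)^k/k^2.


S = -1 + 1/4 - 1/9 + 1/16 - 1/25 + 1/36 - 1/49 + 1/64 ± ...
= -0.821
(Full series converges to -π²/12 ≈ -0.8225)

S_18 = -0.821


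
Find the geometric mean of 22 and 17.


GM = √(22×17) = √374 = 19.3391

GM = 19.3391


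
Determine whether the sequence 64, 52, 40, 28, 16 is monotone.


Differences: -12, -12, -12, -12
All differences < 0 → strictly DECREASING

Monotonically decreasing


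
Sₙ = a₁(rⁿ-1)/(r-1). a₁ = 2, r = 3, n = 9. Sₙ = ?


Sₙ = 2×(3^9 - 1)/(3 - 1)
= 2×(19683 - 1)/2
= 2×19682/2
= 19682

S_9 = 19682


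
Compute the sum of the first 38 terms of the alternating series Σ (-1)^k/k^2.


S = -1 + 1/4 - 1/9 + 1/16 - 1/25 + 1/36 - 1/49 + 1/64 ± ...
= -0.8221
(Full series converges to -π²/12 ≈ -0.8225)

S_38 = -0.8221


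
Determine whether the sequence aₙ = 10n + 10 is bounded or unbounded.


aₙ = 10n + 10 → as n→∞, aₙ→∞
No finite upper bound exists
The sequence is UNBOUNDED

Unbounded (aₙ → ∞ as n → ∞)


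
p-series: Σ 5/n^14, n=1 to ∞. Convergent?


p-series test: Σ c/n^p converges if p > 1, diverges if p ≤ 1 (constant c > 0 doesn't affect convergence).
p = 14
14 > 1 → CONVERGES

Converges (p = 14 > 1)


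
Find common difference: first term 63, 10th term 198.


d = (aₙ - a₁)/(n-1)
= (198 - 63)/(10-1)
= 135/9 = 15

d = 15


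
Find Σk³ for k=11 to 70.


Σₖ₌11^70 k³ = [70·71/2]² − [10·11/2]²
= 6175225 − 3025 = 6172200

Σk³ = 6172200


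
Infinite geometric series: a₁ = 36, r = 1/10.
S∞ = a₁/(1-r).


S∞ = a₁/(1-r) = 36/(1 - 1/10)
= 36/(9/10)
= 40

S∞ = 40


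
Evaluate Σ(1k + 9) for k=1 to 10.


Σ(1k+9) = 1·Σk + 9·n
= 1·55 + 9·10
= 55 + 90 = 145

Σ = 145


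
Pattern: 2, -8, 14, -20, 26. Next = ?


Pattern: alternating sign, magnitude arithmetic (d=6)
Terms: 2, -8, 14, -20, 26
Next term = -32

Next term = -32


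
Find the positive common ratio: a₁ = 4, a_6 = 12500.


r^(n-1) = aₙ/a₁
r^5 = 12500/4 = 3125
r = 3125^(1/5)
= 5

r = 5


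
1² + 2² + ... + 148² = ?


n = 148
n(n+1)(2n+1)/6 = 148×149×297/6
= 6549444/6 = 1091574

Σk² = 1091574


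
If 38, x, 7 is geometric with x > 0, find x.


GM = √(38×7) = √266 = 16.3095

GM = 16.3095


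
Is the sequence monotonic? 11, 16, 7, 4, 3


Differences: 5, -9, -3, -1
Difference at position 1 is +5 (> 0) but position 2 is -9 (< 0) — sequence both rises and falls
→ NOT monotonic

Not monotonic


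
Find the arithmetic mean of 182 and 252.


AM = (182 + 252)/2 = 434/2 = 217

AM = 217


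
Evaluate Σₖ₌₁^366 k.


n(n+1)/2 = 366×367/2 = 134322/2 = 67161

Σk = 67161
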